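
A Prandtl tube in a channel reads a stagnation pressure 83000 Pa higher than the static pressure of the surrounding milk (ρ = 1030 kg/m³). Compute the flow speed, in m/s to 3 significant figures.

v ≈ 12.7 m/s

At the stagnation point the flow is brought to rest, so Bernoulli gives P_stag − P_static = ½ρv².
v = √(2ΔP/ρ) = √(2·83000/1030) = 12.7 m/s.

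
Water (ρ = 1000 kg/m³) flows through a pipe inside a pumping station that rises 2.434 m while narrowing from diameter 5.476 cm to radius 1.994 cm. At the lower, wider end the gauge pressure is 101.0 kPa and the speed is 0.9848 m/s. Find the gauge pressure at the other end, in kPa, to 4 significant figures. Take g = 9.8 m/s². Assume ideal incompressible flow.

P₂ ≈ 75.91 kPa

Mass conservation (A₁v₁ = A₂v₂) gives v₂ = 0.9848 × 23.55/12.49 = 1.857 m/s.
Applying Bernoulli between the two ends and solving for P₂: P₂ = P₁ + ½ρ(v₁² − v₂²) − ρgΔh.
P₂ = 101000 + ½·1000·(0.9848² − 1.857²) − 1000·9.8·(+2.434) = 101000 + (-1239) − (23850) = 75910 Pa.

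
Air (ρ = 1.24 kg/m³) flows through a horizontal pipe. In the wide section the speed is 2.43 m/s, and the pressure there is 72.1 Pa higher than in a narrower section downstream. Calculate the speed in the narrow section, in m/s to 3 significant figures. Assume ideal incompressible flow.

With h₁ = h₂, rearranging Bernoulli gives v₂ = √(v₁² + 2ΔP/ρ).
v₂ = √(2.43² + 2·72.1/1.24) = √(5.90 + 116) = 11.1 m/s.

v₂ ≈ 11.1 m/s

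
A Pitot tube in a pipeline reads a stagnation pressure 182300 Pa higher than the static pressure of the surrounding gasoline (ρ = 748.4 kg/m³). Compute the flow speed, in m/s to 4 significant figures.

At the stagnation point the flow is brought to rest, so Bernoulli gives P_stag − P_static = ½ρv².
v = √(2ΔP/ρ) = √(2·182300/748.4) = 22.07 m/s.

v ≈ 22.07 m/s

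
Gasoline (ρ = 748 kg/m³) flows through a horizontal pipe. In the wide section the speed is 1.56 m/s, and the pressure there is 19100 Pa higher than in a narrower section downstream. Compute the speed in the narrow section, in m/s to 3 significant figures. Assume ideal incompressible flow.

With h₁ = h₂, rearranging Bernoulli gives v₂ = √(v₁² + 2ΔP/ρ).
v₂ = √(1.56² + 2·19100/748) = √(2.43 + 51.1) = 7.31 m/s.

v₂ ≈ 7.31 m/s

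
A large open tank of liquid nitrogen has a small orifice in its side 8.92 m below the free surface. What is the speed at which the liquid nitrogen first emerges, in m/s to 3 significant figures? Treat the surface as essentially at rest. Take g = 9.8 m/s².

Torricelli's result v = √(2gh) gives v = √(2·9.8·8.92) = 13.2 m/s.

v = 13.2 m/s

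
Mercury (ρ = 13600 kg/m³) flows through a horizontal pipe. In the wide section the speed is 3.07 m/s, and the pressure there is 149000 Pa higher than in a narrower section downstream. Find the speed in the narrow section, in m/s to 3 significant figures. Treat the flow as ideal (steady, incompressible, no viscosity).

5.60 m/s

Along the level pipe P + ½ρv² is conserved, hence v₂² = v₁² + 2(P₁ − P₂)/ρ.
v₂ = √(3.07² + 2·149000/13600) = √(9.42 + 21.9) = 5.60 m/s.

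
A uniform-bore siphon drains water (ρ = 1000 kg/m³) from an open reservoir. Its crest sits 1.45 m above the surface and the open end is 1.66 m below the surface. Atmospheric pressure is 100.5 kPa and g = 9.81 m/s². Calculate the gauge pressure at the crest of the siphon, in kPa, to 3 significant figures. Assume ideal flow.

-30.5 kPa

From the surface to the outlet (both open to atmosphere, surface at rest): v = √(2g·h_out) = √(2·9.81·1.66) = 5.71 m/s.
Continuity keeps v the same throughout the tube; from surface to crest, P_atm + 0 = P_top + ½ρv² + ρg·h_top.
P_top = 100500 − ½·1000·5.71² − 1000·9.81·1.45 = 70000 Pa. So P_gauge = P_top − P_atm = -30500 Pa.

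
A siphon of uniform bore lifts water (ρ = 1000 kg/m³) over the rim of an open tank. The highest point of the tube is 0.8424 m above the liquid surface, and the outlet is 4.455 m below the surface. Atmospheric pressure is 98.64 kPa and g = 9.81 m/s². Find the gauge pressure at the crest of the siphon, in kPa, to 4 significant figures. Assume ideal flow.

From the surface to the outlet (both open to atmosphere, surface at rest): v = √(2g·h_out) = √(2·9.81·4.455) = 9.349 m/s.
With constant cross-section the crest speed equals v; applying Bernoulli from the surface up to the crest, P_top = P_atm − ½ρv² − ρg·h_top.
P_top = 98640 − ½·1000·9.349² − 1000·9.81·0.8424 = 46670 Pa. So P_gauge = P_top − P_atm = -51970 Pa.

P_gauge ≈ -51.97 kPa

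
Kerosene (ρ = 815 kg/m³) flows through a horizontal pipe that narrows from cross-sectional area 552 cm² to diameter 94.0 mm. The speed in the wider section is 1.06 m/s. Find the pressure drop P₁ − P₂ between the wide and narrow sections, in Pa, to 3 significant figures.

28500 Pa

Mass conservation (A₁v₁ = A₂v₂) gives v₂ = 1.06 × 552/69.4 = 8.43 m/s.
The pipe is horizontal, so Bernoulli reduces to P₁ + ½ρv₁² = P₂ + ½ρv₂².
P₁ − P₂ = ½·815·(8.43² − 1.06²) = ½·815·70.0 = 28500 Pa.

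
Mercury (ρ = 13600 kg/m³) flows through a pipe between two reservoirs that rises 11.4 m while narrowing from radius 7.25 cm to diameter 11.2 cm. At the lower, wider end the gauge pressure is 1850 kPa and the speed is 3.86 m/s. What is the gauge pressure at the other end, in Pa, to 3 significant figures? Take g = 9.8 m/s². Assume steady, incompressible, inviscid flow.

Mass conservation (A₁v₁ = A₂v₂) gives v₂ = 3.86 × 165/98.5 = 6.47 m/s.
Applying Bernoulli between the two ends and solving for P₂: P₂ = P₁ + ½ρ(v₁² − v₂²) − ρgΔh.
P₂ = 1850000 + ½·13600·(3.86² − 6.47²) − 13600·9.8·(+11.4) = 1850000 + (-183000) − (1520000) = 147000 Pa.

147000 Pa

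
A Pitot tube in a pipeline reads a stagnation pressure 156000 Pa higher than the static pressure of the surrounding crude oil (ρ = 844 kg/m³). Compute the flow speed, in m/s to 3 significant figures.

v = 19.2 m/s

At the stagnation point the flow is brought to rest, so Bernoulli gives P_stag − P_static = ½ρv².
v = √(2ΔP/ρ) = √(2·156000/844) = 19.2 m/s.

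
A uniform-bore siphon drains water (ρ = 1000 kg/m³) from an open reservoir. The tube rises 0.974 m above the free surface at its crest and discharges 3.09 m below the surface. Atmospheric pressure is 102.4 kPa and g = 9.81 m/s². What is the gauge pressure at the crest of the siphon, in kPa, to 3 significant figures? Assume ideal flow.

The outlet speed comes from Torricelli: v = √(2g·3.09) = 7.79 m/s.
The bore is uniform, so the speed at the crest is the same v. Bernoulli surface→crest: P_atm = P_top + ½ρv² + ρg·h_top.
P_top = 102400 − ½·1000·7.79² − 1000·9.81·0.974 = 62500 Pa. So P_gauge = P_top − P_atm = -39900 Pa.

-39.9 kPa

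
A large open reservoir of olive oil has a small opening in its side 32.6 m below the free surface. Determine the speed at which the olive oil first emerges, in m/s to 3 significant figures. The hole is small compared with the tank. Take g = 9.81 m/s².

25.3 m/s

Bernoulli from surface to hole (P equal, v_surface ≈ 0): v = √(2gh) = √(2×9.81×32.6) = 25.3 m/s.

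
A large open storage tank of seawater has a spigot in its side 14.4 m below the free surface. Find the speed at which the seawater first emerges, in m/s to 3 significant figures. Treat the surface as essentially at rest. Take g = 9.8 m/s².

v = 16.8 m/s

Bernoulli from surface to hole (P equal, v_surface ≈ 0): v = √(2gh) = √(2×9.8×14.4) = 16.8 m/s.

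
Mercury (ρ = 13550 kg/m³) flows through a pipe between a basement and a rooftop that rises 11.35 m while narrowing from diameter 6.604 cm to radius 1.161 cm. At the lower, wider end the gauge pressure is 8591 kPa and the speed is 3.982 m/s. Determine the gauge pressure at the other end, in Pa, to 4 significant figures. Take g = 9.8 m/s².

The volume flow rate is constant, so v₂ = (A₁/A₂)v₁ = (34.25/4.235)·3.982 = 32.21 m/s.
Bernoulli: P₁ + ½ρv₁² + ρg h₁ = P₂ + ½ρv₂² + ρg h₂, so P₂ = P₁ + ½ρ(v₁² − v₂²) − ρg(h₂ − h₁).
P₂ = 8591000 + ½·13550·(3.982² − 32.21²) − 13550·9.8·(+11.35) = 8591000 + (-6922000) − (1507000) = 162300 Pa.

P₂ = 162300 Pa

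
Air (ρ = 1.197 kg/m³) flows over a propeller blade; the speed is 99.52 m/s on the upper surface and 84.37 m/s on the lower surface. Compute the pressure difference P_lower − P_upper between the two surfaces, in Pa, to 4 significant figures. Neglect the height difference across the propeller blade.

With negligible Δh, P + ½ρv² is constant, so P_low − P_up = ½ρ(v_up² − v_low²).
ΔP = ½·1.197·(99.52² − 84.37²) = 1667 Pa.

1667 Pa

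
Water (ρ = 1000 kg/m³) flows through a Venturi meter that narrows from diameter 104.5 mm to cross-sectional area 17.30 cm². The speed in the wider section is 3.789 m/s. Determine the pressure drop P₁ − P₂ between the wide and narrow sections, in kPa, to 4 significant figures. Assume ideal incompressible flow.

ΔP = 169.3 kPa

By continuity, v₂ = v₁·A₁/A₂ = 3.789·(85.77/17.30) = 18.78 m/s.
The pipe is horizontal, so Bernoulli reduces to P₁ + ½ρv₁² = P₂ + ½ρv₂².
P₁ − P₂ = ½·1000·(18.78² − 3.789²) = ½·1000·338.5 = 169300 Pa.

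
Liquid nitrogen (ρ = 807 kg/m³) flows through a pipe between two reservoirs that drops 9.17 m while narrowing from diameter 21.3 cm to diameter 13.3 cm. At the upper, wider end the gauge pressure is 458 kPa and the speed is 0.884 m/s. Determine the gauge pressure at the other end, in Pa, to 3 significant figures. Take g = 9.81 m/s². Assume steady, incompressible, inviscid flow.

The volume flow rate is constant, so v₂ = (A₁/A₂)v₁ = (356/139)·0.884 = 2.27 m/s.
Applying Bernoulli between the two ends and solving for P₂: P₂ = P₁ + ½ρ(v₁² − v₂²) − ρgΔh.
P₂ = 458000 + ½·807·(0.884² − 2.27²) − 807·9.81·(−9.17) = 458000 + (-1760) − (-72600) = 529000 Pa.

P₂ = 529000 Pa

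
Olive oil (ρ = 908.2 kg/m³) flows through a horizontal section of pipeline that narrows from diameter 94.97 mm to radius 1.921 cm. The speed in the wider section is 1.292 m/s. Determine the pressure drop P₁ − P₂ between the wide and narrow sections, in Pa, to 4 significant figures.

27540 Pa

The volume flow rate is constant, so v₂ = (A₁/A₂)v₁ = (70.84/11.59)·1.292 = 7.894 m/s.
The pipe is horizontal, so Bernoulli reduces to P₁ + ½ρv₁² = P₂ + ½ρv₂².
P₁ − P₂ = ½·908.2·(7.894² − 1.292²) = ½·908.2·60.65 = 27540 Pa.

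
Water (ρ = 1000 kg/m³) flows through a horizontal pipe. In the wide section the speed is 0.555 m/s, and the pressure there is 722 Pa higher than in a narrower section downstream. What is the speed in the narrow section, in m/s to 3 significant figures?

Along the level pipe P + ½ρv² is conserved, hence v₂² = v₁² + 2(P₁ − P₂)/ρ.
v₂ = √(0.555² + 2·722/1000) = √(0.308 + 1.44) = 1.32 m/s.

v₂ ≈ 1.32 m/s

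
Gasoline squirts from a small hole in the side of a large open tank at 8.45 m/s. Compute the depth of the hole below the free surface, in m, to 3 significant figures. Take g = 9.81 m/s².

Torricelli: v = √(2gh), so h = v²/(2g).
h = 8.45²/(2·9.81) = 71.4/19.62 = 3.64 m.

3.64 m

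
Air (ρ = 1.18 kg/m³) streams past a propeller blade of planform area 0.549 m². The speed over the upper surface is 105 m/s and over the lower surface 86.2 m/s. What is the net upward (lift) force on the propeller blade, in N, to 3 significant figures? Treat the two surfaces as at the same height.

With equal heights on the two surfaces, Bernoulli gives P_lower − P_upper = ½ρ(v_upper² − v_lower²).
ΔP = ½·1.18·(105² − 86.2²) = 2120 Pa.
Lift = ΔP · A = 2120 × 0.549 = 1160 N.

1160 N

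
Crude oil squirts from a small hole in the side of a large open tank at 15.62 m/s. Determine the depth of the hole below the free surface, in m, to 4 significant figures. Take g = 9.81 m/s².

h = 12.44 m

Inverting v = √(2gh) gives h = v² / 2g.
h = 15.62²/(2·9.81) = 244.0/19.62 = 12.44 m.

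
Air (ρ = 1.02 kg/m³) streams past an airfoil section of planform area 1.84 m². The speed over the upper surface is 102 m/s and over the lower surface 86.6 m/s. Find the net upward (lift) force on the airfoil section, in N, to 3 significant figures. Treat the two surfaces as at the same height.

F ≈ 2730 N

From P + ½ρv² = const at equal height, P_low − P_up = ½ρ(v_up² − v_low²).
ΔP = ½·1.02·(102² − 86.6²) = 1480 Pa.
Lift = ΔP · A = 1480 × 1.84 = 2730 N.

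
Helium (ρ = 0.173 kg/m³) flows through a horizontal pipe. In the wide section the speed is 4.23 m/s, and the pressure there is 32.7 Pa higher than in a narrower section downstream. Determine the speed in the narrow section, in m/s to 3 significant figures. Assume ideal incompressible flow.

v₂ ≈ 19.9 m/s

Horizontal Bernoulli: P₁ + ½ρv₁² = P₂ + ½ρv₂², so v₂² = v₁² + 2(P₁ − P₂)/ρ.
v₂ = √(4.23² + 2·32.7/0.173) = √(17.9 + 378) = 19.9 m/s.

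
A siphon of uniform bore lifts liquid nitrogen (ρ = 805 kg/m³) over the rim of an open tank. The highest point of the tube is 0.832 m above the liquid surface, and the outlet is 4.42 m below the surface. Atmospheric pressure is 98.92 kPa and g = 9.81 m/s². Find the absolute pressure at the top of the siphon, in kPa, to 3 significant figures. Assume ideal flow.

P_top ≈ 57.4 kPa

The outlet speed comes from Torricelli: v = √(2g·4.42) = 9.31 m/s.
The bore is uniform, so the speed at the crest is the same v. Bernoulli surface→crest: P_atm = P_top + ½ρv² + ρg·h_top.
P_top = 98920 − ½·805·9.31² − 805·9.81·0.832 = 57400 Pa.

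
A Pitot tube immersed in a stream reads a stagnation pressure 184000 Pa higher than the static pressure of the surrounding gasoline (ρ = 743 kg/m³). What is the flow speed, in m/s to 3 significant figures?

22.3 m/s

At the stagnation point the flow is brought to rest, so Bernoulli gives P_stag − P_static = ½ρv².
v = √(2ΔP/ρ) = √(2·184000/743) = 22.3 m/s.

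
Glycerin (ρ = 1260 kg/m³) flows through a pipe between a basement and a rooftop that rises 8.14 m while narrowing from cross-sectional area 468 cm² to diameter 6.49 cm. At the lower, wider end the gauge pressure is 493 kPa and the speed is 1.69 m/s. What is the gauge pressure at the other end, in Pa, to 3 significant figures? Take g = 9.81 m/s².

By continuity, v₂ = v₁·A₁/A₂ = 1.69·(468/33.1) = 23.9 m/s.
Energy conservation along the streamline gives P₂ = P₁ − ½ρ(v₂² − v₁²) − ρg(h₂ − h₁).
P₂ = 493000 + ½·1260·(1.69² − 23.9²) − 1260·9.81·(+8.14) = 493000 + (-358000) − (101000) = 34100 Pa.

P₂ ≈ 34100 Pa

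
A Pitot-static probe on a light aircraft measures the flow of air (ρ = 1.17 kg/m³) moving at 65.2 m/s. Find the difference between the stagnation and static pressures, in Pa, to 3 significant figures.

2490 Pa

The dynamic pressure equals the rise in static pressure at the stagnation point: ΔP = ½ρv².
ΔP = ½·1.17·65.2² = 2490 Pa.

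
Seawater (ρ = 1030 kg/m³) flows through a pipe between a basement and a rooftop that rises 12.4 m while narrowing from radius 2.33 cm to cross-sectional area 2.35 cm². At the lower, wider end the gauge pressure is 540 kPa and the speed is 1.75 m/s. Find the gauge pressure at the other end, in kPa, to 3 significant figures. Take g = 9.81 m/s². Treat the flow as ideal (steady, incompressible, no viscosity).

P₂ = 333 kPa

Continuity gives A₁v₁ = A₂v₂, so v₂ = (17.1 cm²)/(2.35 cm²) × 1.75 m/s = 12.7 m/s.
Bernoulli: P₁ + ½ρv₁² + ρg h₁ = P₂ + ½ρv₂² + ρg h₂, so P₂ = P₁ + ½ρ(v₁² − v₂²) − ρg(h₂ − h₁).
P₂ = 540000 + ½·1030·(1.75² − 12.7²) − 1030·9.81·(+12.4) = 540000 + (-81500) − (125000) = 333000 Pa.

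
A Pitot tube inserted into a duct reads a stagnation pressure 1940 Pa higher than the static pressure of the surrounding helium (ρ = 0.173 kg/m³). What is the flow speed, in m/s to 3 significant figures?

v ≈ 150 m/s

Bernoulli between the free stream and the stagnation point: ½ρv² = P_stag − P_static.
v = √(2ΔP/ρ) = √(2·1940/0.173) = 150 m/s.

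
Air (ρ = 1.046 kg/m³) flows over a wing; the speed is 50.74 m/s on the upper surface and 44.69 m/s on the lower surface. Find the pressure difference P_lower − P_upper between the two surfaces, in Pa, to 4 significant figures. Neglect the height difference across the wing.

With negligible Δh, P + ½ρv² is constant, so P_low − P_up = ½ρ(v_up² − v_low²).
ΔP = ½·1.046·(50.74² − 44.69²) = 302.0 Pa.

ΔP ≈ 302.0 Pa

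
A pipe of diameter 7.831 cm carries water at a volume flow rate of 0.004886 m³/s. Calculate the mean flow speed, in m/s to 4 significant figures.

Q = 0.004886 m³/s = 0.004886 m³/s.
v = Q/A = 0.004886 / 0.004816 = 1.014 m/s.

v ≈ 1.014 m/s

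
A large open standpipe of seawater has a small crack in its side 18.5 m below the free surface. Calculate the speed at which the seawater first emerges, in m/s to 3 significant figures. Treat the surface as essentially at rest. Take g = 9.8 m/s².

v ≈ 19.0 m/s

Bernoulli from surface to hole (P equal, v_surface ≈ 0): v = √(2gh) = √(2×9.8×18.5) = 19.0 m/s.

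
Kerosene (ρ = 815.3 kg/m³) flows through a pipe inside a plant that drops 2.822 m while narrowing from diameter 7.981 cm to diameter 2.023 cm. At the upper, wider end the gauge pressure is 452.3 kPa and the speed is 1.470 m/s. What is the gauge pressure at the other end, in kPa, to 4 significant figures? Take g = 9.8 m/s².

P₂ = 262.3 kPa

The volume flow rate is constant, so v₂ = (A₁/A₂)v₁ = (50.03/3.214)·1.470 = 22.88 m/s.
Applying Bernoulli between the two ends and solving for P₂: P₂ = P₁ + ½ρ(v₁² − v₂²) − ρgΔh.
P₂ = 452300 + ½·815.3·(1.470² − 22.88²) − 815.3·9.8·(−2.822) = 452300 + (-212500) − (-22550) = 262300 Pa.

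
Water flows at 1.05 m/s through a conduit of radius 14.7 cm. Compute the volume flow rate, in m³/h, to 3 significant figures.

Q ≈ 257 m³/h

Q = A·v = 0.0679 m² × 1.05 m/s = 0.0713 m³/s.
Converting: 0.0713 m³/s × 3600 = 257 m³/h.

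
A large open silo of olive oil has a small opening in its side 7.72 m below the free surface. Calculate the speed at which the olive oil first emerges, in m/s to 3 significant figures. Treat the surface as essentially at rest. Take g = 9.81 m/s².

12.3 m/s

Bernoulli from surface to hole (P equal, v_surface ≈ 0): v = √(2gh) = √(2×9.81×7.72) = 12.3 m/s.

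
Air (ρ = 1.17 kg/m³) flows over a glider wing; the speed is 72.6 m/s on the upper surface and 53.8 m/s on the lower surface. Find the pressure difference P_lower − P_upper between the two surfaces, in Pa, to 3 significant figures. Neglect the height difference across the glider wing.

ΔP ≈ 1390 Pa

The pressure is lower where the speed is higher: ΔP = ½ρ(v_up² − v_low²).
ΔP = ½·1.17·(72.6² − 53.8²) = 1390 Pa.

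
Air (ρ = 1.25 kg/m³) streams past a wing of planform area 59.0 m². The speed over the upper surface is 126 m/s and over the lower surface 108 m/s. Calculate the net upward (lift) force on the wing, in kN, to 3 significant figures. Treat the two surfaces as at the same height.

F = 155 kN

From P + ½ρv² = const at equal height, P_low − P_up = ½ρ(v_up² − v_low²).
ΔP = ½·1.25·(126² − 108²) = 2630 Pa.
Lift = ΔP · A = 2630 × 59.0 = 155000 N.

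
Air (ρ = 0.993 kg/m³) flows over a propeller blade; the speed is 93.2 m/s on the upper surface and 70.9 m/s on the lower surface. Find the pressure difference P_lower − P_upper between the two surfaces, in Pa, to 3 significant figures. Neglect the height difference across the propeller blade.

Bernoulli (same height): P_lower − P_upper = ½ρ(v_upper² − v_lower²).
ΔP = ½·0.993·(93.2² − 70.9²) = 1820 Pa.

ΔP = 1820 Pa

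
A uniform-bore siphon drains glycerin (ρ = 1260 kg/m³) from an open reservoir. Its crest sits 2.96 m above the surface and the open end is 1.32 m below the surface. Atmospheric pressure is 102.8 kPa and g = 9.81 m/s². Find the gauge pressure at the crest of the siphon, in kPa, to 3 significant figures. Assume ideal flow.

P_gauge = -52.9 kPa

The outlet speed comes from Torricelli: v = √(2g·1.32) = 5.09 m/s.
The bore is uniform, so the speed at the crest is the same v. Bernoulli surface→crest: P_atm = P_top + ½ρv² + ρg·h_top.
P_top = 102800 − ½·1260·5.09² − 1260·9.81·2.96 = 49900 Pa. So P_gauge = P_top − P_atm = -52900 Pa.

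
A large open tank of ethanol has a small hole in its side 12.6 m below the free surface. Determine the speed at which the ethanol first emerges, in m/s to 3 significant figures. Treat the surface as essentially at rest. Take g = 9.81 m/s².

With the surface at rest and both surface and jet at atmospheric pressure, Bernoulli gives ρg h = ½ρv², so v = √(2gh) = √(2·9.81·12.6) = 15.7 m/s.

v = 15.7 m/s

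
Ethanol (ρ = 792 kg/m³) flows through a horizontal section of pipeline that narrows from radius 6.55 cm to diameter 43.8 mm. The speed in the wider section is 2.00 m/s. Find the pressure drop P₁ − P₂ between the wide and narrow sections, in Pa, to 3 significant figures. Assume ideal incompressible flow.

ΔP = 125000 Pa

By continuity, v₂ = v₁·A₁/A₂ = 2.00·(135/15.1) = 17.9 m/s.
Along the horizontal streamline, P + ½ρv² is constant.
P₁ − P₂ = ½·792·(17.9² − 2.00²) = ½·792·316 = 125000 Pa.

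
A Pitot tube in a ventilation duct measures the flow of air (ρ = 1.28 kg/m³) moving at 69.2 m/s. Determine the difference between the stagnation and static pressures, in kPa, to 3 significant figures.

At the stagnation point the flow is brought to rest, so Bernoulli gives P_stag − P_static = ½ρv².
ΔP = ½·1.28·69.2² = 3060 Pa.

3.06 kPa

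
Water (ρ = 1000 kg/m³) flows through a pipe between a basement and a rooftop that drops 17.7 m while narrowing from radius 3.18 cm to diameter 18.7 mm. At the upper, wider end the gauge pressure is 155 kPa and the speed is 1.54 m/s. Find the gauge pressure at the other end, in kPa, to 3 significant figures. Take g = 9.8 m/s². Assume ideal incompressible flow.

P₂ ≈ 171 kPa

By continuity, v₂ = v₁·A₁/A₂ = 1.54·(31.8/2.75) = 17.8 m/s.
Bernoulli: P₁ + ½ρv₁² + ρg h₁ = P₂ + ½ρv₂² + ρg h₂, so P₂ = P₁ + ½ρ(v₁² − v₂²) − ρg(h₂ − h₁).
P₂ = 155000 + ½·1000·(1.54² − 17.8²) − 1000·9.8·(−17.7) = 155000 + (-157000) − (-173000) = 171000 Pa.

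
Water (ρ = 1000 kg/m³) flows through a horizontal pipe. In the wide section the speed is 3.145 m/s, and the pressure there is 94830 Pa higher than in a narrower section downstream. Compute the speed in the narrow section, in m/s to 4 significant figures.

Horizontal Bernoulli: P₁ + ½ρv₁² = P₂ + ½ρv₂², so v₂² = v₁² + 2(P₁ − P₂)/ρ.
v₂ = √(3.145² + 2·94830/1000) = √(9.891 + 189.7) = 14.13 m/s.

v₂ = 14.13 m/s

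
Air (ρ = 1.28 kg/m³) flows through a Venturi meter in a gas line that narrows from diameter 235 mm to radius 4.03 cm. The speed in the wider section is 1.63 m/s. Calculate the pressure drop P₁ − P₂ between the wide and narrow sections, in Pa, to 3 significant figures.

By continuity, v₂ = v₁·A₁/A₂ = 1.63·(434/51.0) = 13.9 m/s.
With no height change, Bernoulli's equation is P₁ + ½ρv₁² = P₂ + ½ρv₂².
P₁ − P₂ = ½·1.28·(13.9² − 1.63²) = ½·1.28·189 = 121 Pa.

121 Pa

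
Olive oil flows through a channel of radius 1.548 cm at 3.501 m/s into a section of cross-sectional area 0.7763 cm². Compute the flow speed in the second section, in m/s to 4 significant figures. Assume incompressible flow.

Mass conservation (A₁v₁ = A₂v₂) gives v₂ = 3.501 × 7.528/0.7763 = 33.95 m/s.

v₂ = 33.95 m/s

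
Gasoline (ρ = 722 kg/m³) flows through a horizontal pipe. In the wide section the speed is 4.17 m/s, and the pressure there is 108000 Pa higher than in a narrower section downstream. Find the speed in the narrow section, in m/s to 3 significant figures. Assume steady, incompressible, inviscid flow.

Horizontal Bernoulli: P₁ + ½ρv₁² = P₂ + ½ρv₂², so v₂² = v₁² + 2(P₁ − P₂)/ρ.
v₂ = √(4.17² + 2·108000/722) = √(17.4 + 299) = 17.8 m/s.

17.8 m/s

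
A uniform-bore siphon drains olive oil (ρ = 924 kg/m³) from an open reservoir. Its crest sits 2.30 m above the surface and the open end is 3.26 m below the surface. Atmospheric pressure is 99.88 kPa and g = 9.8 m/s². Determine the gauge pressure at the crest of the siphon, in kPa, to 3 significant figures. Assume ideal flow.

From the surface to the outlet (both open to atmosphere, surface at rest): v = √(2g·h_out) = √(2·9.8·3.26) = 7.99 m/s.
With constant cross-section the crest speed equals v; applying Bernoulli from the surface up to the crest, P_top = P_atm − ½ρv² − ρg·h_top.
P_top = 99880 − ½·924·7.99² − 924·9.8·2.30 = 49500 Pa. So P_gauge = P_top − P_atm = -50300 Pa.

P_gauge = -50.3 kPa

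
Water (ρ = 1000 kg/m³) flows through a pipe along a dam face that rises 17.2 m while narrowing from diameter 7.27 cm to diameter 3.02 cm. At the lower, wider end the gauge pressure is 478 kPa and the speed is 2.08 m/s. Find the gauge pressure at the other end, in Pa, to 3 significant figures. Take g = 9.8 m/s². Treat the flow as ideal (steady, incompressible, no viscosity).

By continuity, v₂ = v₁·A₁/A₂ = 2.08·(41.5/7.16) = 12.1 m/s.
Applying Bernoulli between the two ends and solving for P₂: P₂ = P₁ + ½ρ(v₁² − v₂²) − ρgΔh.
P₂ = 478000 + ½·1000·(2.08² − 12.1²) − 1000·9.8·(+17.2) = 478000 + (-70500) − (169000) = 239000 Pa.

P₂ ≈ 239000 Pa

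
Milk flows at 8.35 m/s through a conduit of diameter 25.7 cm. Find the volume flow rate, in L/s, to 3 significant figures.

433 L/s

Q = A·v = 0.0519 m² × 8.35 m/s = 0.433 m³/s.
Converting: 0.433 m³/s × 1000 = 433 L/s.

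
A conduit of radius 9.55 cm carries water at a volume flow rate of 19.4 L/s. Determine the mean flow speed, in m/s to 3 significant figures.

Q = 19.4 L/s = 0.0194 m³/s.
v = Q/A = 0.0194 / 0.0287 = 0.677 m/s.

v ≈ 0.677 m/s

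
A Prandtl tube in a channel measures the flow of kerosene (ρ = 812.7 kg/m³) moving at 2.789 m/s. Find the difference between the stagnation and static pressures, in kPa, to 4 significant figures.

ΔP ≈ 3.161 kPa

The dynamic pressure equals the rise in static pressure at the stagnation point: ΔP = ½ρv².
ΔP = ½·812.7·2.789² = 3161 Pa.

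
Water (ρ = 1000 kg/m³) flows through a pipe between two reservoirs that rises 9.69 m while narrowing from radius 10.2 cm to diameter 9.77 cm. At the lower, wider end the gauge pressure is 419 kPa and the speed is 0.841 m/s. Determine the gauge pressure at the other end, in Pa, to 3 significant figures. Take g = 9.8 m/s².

By continuity, v₂ = v₁·A₁/A₂ = 0.841·(327/75.0) = 3.67 m/s.
Energy conservation along the streamline gives P₂ = P₁ − ½ρ(v₂² − v₁²) − ρg(h₂ − h₁).
P₂ = 419000 + ½·1000·(0.841² − 3.67²) − 1000·9.8·(+9.69) = 419000 + (-6370) − (95000) = 318000 Pa.

P₂ ≈ 318000 Pa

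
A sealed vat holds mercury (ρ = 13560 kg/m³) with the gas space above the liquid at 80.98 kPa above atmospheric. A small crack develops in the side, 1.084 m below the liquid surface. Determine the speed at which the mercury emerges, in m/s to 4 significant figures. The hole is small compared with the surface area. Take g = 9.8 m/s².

v = 5.761 m/s

Take point 1 at the surface (v₁ ≈ 0) and point 2 at the hole (at atmospheric pressure). Bernoulli: P₁ + ρg h = P_atm + ½ρv₂².
With P₁ − P_atm = 80980 Pa, v₂ = √(2gh + 2ΔP/ρ) = √(2·9.8·1.084 + 2·80980/13560) = 5.761 m/s.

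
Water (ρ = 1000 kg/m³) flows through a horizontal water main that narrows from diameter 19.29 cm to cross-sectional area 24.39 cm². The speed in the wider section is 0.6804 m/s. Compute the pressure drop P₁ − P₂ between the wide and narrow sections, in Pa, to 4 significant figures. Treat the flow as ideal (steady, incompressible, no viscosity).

The volume flow rate is constant, so v₂ = (A₁/A₂)v₁ = (292.2/24.39)·0.6804 = 8.153 m/s.
Along the horizontal streamline, P + ½ρv² is constant.
P₁ − P₂ = ½·1000·(8.153² − 0.6804²) = ½·1000·66.01 = 33000 Pa.

ΔP ≈ 33000 Pa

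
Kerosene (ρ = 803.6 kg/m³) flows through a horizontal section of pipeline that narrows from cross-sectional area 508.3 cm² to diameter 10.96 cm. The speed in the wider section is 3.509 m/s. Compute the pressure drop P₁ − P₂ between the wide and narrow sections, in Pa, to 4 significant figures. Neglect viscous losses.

ΔP = 138700 Pa

Mass conservation (A₁v₁ = A₂v₂) gives v₂ = 3.509 × 508.3/94.34 = 18.91 m/s.
Along the horizontal streamline, P + ½ρv² is constant.
P₁ − P₂ = ½·803.6·(18.91² − 3.509²) = ½·803.6·345.1 = 138700 Pa.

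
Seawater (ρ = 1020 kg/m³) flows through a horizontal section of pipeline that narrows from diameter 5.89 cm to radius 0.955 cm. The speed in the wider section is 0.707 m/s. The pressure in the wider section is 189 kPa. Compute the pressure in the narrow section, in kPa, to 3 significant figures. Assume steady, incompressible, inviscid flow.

The volume flow rate is constant, so v₂ = (A₁/A₂)v₁ = (27.2/2.87)·0.707 = 6.72 m/s.
With no height change, Bernoulli's equation is P₁ + ½ρv₁² = P₂ + ½ρv₂².
P₂ = P₁ − ½ρ(v₂² − v₁²) = 189000 − ½·1020·(6.72² − 0.707²) = 189000 − 22800 = 166000 Pa.

166 kPa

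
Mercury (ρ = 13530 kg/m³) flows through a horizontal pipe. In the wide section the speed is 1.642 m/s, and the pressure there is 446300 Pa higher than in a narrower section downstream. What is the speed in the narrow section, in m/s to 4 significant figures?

v₂ = 8.287 m/s

Along the level pipe P + ½ρv² is conserved, hence v₂² = v₁² + 2(P₁ − P₂)/ρ.
v₂ = √(1.642² + 2·446300/13530) = √(2.696 + 65.97) = 8.287 m/s.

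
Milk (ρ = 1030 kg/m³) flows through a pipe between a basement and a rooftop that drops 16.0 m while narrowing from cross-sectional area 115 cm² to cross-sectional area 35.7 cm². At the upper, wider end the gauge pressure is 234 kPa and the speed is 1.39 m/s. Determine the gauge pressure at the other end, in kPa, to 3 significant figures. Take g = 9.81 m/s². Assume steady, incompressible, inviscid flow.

P₂ ≈ 386 kPa

Mass conservation (A₁v₁ = A₂v₂) gives v₂ = 1.39 × 115/35.7 = 4.48 m/s.
Bernoulli: P₁ + ½ρv₁² + ρg h₁ = P₂ + ½ρv₂² + ρg h₂, so P₂ = P₁ + ½ρ(v₁² − v₂²) − ρg(h₂ − h₁).
P₂ = 234000 + ½·1030·(1.39² − 4.48²) − 1030·9.81·(−16.0) = 234000 + (-9330) − (-162000) = 386000 Pa.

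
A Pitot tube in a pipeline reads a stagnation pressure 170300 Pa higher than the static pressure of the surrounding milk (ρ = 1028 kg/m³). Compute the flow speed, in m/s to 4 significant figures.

v = 18.20 m/s

Bernoulli between the free stream and the stagnation point: ½ρv² = P_stag − P_static.
v = √(2ΔP/ρ) = √(2·170300/1028) = 18.20 m/s.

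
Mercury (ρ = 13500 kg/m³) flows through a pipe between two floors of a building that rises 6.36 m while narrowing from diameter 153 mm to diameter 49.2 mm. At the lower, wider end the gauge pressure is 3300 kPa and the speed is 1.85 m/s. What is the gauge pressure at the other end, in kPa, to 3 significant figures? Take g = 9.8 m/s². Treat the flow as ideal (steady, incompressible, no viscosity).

321 kPa

The volume flow rate is constant, so v₂ = (A₁/A₂)v₁ = (184/19.0)·1.85 = 17.9 m/s.
Energy conservation along the streamline gives P₂ = P₁ − ½ρ(v₂² − v₁²) − ρg(h₂ − h₁).
P₂ = 3300000 + ½·13500·(1.85² − 17.9²) − 13500·9.8·(+6.36) = 3300000 + (-2140000) − (841000) = 321000 Pa.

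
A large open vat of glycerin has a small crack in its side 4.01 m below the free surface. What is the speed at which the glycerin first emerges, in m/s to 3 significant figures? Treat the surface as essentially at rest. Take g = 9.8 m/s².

The surface is effectively still and both ends are open, so ½v² = gh and v = √(2·9.8·4.01) = 8.87 m/s.

v ≈ 8.87 m/s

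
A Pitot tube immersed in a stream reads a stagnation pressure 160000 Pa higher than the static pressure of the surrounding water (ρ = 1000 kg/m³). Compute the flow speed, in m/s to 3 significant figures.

v ≈ 17.9 m/s

Bernoulli between the free stream and the stagnation point: ½ρv² = P_stag − P_static.
v = √(2ΔP/ρ) = √(2·160000/1000) = 17.9 m/s.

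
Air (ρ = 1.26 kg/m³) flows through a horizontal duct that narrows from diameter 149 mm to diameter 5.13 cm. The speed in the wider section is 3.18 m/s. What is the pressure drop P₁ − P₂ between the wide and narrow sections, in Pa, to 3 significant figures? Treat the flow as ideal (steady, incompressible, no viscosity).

ΔP ≈ 447 Pa

Mass conservation (A₁v₁ = A₂v₂) gives v₂ = 3.18 × 174/20.7 = 26.8 m/s.
Along the horizontal streamline, P + ½ρv² is constant.
P₁ − P₂ = ½·1.26·(26.8² − 3.18²) = ½·1.26·710 = 447 Pa.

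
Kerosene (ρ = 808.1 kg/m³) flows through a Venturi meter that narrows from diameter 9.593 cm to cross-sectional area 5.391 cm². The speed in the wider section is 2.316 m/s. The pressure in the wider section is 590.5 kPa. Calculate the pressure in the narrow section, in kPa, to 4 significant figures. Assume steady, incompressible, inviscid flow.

Continuity gives A₁v₁ = A₂v₂, so v₂ = (72.28 cm²)/(5.391 cm²) × 2.316 m/s = 31.05 m/s.
The pipe is horizontal, so Bernoulli reduces to P₁ + ½ρv₁² = P₂ + ½ρv₂².
P₂ = P₁ − ½ρ(v₂² − v₁²) = 590500 − ½·808.1·(31.05² − 2.316²) = 590500 − 387400 = 203100 Pa.

203.1 kPa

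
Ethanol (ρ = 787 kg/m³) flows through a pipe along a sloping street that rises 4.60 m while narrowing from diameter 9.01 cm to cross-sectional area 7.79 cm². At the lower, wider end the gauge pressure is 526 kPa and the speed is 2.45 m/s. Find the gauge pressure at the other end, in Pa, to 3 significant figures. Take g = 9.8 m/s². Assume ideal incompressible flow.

By continuity, v₂ = v₁·A₁/A₂ = 2.45·(63.8/7.79) = 20.1 m/s.
Energy conservation along the streamline gives P₂ = P₁ − ½ρ(v₂² − v₁²) − ρg(h₂ − h₁).
P₂ = 526000 + ½·787·(2.45² − 20.1²) − 787·9.8·(+4.60) = 526000 + (-156000) − (35500) = 335000 Pa.

335000 Pa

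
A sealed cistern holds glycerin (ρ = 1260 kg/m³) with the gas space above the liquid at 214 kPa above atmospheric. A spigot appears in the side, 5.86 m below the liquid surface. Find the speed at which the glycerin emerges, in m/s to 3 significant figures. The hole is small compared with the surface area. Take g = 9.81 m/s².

v = 21.3 m/s

Take point 1 at the surface (v₁ ≈ 0) and point 2 at the hole (at atmospheric pressure). Bernoulli: P₁ + ρg h = P_atm + ½ρv₂².
With P₁ − P_atm = 214000 Pa, v₂ = √(2gh + 2ΔP/ρ) = √(2·9.81·5.86 + 2·214000/1260) = 21.3 m/s.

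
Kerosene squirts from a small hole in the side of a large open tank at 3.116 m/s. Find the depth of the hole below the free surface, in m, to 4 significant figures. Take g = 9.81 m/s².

h = 0.4949 m

For a small hole in a large open tank, ½v² = gh, giving h = v²/(2g).
h = 3.116²/(2·9.81) = 9.709/19.62 = 0.4949 m.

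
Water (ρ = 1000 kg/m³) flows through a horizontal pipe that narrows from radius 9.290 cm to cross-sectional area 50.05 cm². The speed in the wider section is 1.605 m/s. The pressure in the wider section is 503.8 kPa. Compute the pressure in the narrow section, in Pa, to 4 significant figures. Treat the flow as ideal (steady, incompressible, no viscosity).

P₂ ≈ 467300 Pa

Continuity gives A₁v₁ = A₂v₂, so v₂ = (271.1 cm²)/(50.05 cm²) × 1.605 m/s = 8.695 m/s.
With no height change, Bernoulli's equation is P₁ + ½ρv₁² = P₂ + ½ρv₂².
P₂ = P₁ − ½ρ(v₂² − v₁²) = 503800 − ½·1000·(8.695² − 1.605²) = 503800 − 36510 = 467300 Pa.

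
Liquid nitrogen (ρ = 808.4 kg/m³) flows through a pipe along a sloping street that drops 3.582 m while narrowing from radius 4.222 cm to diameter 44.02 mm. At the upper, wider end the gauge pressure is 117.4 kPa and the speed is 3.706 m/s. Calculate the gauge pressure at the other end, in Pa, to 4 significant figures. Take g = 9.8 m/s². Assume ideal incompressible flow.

The volume flow rate is constant, so v₂ = (A₁/A₂)v₁ = (56.00/15.22)·3.706 = 13.64 m/s.
Applying Bernoulli between the two ends and solving for P₂: P₂ = P₁ + ½ρ(v₁² − v₂²) − ρgΔh.
P₂ = 117400 + ½·808.4·(3.706² − 13.64²) − 808.4·9.8·(−3.582) = 117400 + (-69610) − (-28380) = 76170 Pa.

76170 Pa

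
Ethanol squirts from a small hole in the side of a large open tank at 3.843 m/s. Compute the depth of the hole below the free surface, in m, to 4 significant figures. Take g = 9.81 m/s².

Inverting v = √(2gh) gives h = v² / 2g.
h = 3.843²/(2·9.81) = 14.77/19.62 = 0.7527 m.

h = 0.7527 m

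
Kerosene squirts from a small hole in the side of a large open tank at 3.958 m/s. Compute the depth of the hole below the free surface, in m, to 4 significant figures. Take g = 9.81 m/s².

For a small hole in a large open tank, ½v² = gh, giving h = v²/(2g).
h = 3.958²/(2·9.81) = 15.67/19.62 = 0.7985 m.

h ≈ 0.7985 m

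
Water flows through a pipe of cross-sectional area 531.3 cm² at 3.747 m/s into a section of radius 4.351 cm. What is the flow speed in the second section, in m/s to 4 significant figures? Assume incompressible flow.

33.47 m/s

By continuity, v₂ = v₁·A₁/A₂ = 3.747·(531.3/59.47) = 33.47 m/s.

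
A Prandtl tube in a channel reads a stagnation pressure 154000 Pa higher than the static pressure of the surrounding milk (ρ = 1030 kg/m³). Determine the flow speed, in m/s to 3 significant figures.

v ≈ 17.3 m/s

The dynamic pressure equals the rise in static pressure at the stagnation point: ΔP = ½ρv².
v = √(2ΔP/ρ) = √(2·154000/1030) = 17.3 m/s.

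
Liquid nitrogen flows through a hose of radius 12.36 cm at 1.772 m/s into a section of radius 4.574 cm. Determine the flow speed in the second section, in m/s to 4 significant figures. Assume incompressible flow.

v₂ ≈ 12.94 m/s

By continuity, v₂ = v₁·A₁/A₂ = 1.772·(479.9/65.73) = 12.94 m/s.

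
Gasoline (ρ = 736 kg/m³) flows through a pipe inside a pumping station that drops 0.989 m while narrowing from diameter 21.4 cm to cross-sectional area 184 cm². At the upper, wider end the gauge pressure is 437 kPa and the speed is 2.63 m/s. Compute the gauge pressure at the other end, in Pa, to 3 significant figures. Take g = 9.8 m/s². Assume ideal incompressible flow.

P₂ ≈ 437000 Pa

By continuity, v₂ = v₁·A₁/A₂ = 2.63·(360/184) = 5.14 m/s.
Applying Bernoulli between the two ends and solving for P₂: P₂ = P₁ + ½ρ(v₁² − v₂²) − ρgΔh.
P₂ = 437000 + ½·736·(2.63² − 5.14²) − 736·9.8·(−0.989) = 437000 + (-7180) − (-7130) = 437000 Pa.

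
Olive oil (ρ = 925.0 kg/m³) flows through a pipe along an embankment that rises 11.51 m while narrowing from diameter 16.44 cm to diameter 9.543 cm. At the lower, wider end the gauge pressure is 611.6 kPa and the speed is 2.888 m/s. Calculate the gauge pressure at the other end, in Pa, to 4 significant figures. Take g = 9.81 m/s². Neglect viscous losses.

P₂ = 477000 Pa

Mass conservation (A₁v₁ = A₂v₂) gives v₂ = 2.888 × 212.3/71.53 = 8.571 m/s.
Bernoulli: P₁ + ½ρv₁² + ρg h₁ = P₂ + ½ρv₂² + ρg h₂, so P₂ = P₁ + ½ρ(v₁² − v₂²) − ρg(h₂ − h₁).
P₂ = 611600 + ½·925.0·(2.888² − 8.571²) − 925.0·9.81·(+11.51) = 611600 + (-30120) − (104400) = 477000 Pa.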